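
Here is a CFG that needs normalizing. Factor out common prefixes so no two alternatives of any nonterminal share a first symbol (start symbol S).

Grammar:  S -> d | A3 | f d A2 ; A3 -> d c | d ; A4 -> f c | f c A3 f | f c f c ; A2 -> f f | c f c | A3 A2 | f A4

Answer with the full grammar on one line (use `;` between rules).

S -> d | A3 | f d A2; A3 -> d A3'; A4 -> f c A4'; A2 -> c f c | A3 A2 | f A2'; A3' -> c | ε; A4' -> ε | A3 f | f c; A2' -> f | A4

A3 has alternatives sharing prefix 'd': factor to A3 → d A3' with A3' → c | ε.
A4 has alternatives sharing prefix 'f c': factor to A4 → f c A4' with A4' → ε | A3 f | f c.
A2 has alternatives sharing prefix 'f': factor to A2 → f A2' with A2' → f | A4.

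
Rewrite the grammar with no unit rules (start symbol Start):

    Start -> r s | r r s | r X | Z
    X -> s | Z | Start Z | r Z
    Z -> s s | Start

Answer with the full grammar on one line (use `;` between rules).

Start -> s s | r s | r r s | r X; X -> s s | r s | r r s | r X | s | Start Z | r Z; Z -> s s | r s | r r s | r X

Unit pairs: Start ⇒* {Z}; X ⇒* {Start, Z}; Z ⇒* {Start}.
For each unit pair (A, B), copy every non-unit production of B to A, then drop all unit productions.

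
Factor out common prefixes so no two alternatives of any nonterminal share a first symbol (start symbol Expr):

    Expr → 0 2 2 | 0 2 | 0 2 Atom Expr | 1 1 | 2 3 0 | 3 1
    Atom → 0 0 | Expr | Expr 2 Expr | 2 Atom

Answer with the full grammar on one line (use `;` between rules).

Expr → 1 1 | 2 3 0 | 3 1 | 0 2 Expr1; Atom → 0 0 | 2 Atom | Expr Atom1; Expr1 → 2 | epsilon | Atom Expr; Atom1 → epsilon | 2 Expr

Expr has alternatives sharing prefix '0 2': factor to Expr → 0 2 Expr1 with Expr1 → 2 | ε | Atom Expr.
Atom has alternatives sharing prefix 'Expr': factor to Atom → Expr Atom1 with Atom1 → ε | 2 Expr.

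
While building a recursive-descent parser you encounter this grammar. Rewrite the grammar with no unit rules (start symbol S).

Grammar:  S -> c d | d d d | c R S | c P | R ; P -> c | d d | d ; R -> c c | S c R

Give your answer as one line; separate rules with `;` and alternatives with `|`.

S -> c d | d d d | c R S | c P | c c | S c R; P -> c | d d | d; R -> c c | S c R

Unit pairs: S ⇒* {R}.
Replace each nonterminal's rules with the union of the non-unit rules of every nonterminal it unit-derives.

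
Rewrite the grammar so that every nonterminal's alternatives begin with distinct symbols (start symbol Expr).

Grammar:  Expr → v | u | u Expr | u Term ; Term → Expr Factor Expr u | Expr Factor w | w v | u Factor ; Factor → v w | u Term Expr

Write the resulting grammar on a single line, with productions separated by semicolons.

Expr has alternatives sharing prefix 'u': factor to Expr → u Expr1 with Expr1 → ε | Expr | Term.
Term has alternatives sharing prefix 'Expr Factor': factor to Term → Expr Factor Term1 with Term1 → Expr u | w.

Expr → v | u Expr1; Term → w v | u Factor | Expr Factor Term1; Factor → v w | u Term Expr; Expr1 → ε | Expr | Term; Term1 → Expr u | w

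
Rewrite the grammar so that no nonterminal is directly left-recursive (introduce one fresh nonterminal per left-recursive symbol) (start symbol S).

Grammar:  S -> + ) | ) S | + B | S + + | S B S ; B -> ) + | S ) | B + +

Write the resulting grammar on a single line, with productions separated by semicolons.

S -> + ) S' | ) S S' | + B S'; B -> ) + B' | S ) B'; S' -> + + S' | B S S' | eps; B' -> + + B' | eps

S, B are directly left-recursive.
For S: α = {+ +, B S}, β = {+ ), ) S, + B}. Rewrite as S → β S' and S' → α S' | ε.
For B: α = {+ +}, β = {) +, S )}. Rewrite as B → β B' and B' → α B' | ε.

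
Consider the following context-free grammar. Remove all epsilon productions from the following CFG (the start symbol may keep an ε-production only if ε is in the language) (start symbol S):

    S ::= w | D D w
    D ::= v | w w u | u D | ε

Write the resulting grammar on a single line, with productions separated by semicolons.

Nullable set = {D}.
ε ∉ L(G), so no ε-production is kept.
Add the nullable-subset variants: S → D D w gives D D w | D w. D → u D gives u D | u.

S ::= w | D D w | D w; D ::= v | w w u | u D | u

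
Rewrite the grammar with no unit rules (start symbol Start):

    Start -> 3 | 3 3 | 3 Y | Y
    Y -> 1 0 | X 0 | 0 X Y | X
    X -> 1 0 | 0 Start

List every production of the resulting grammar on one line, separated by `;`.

Unit pairs: Start ⇒* {X, Y}; Y ⇒* {X}.
Replace each nonterminal's rules with the union of the non-unit rules of every nonterminal it unit-derives.

Start -> 3 | 3 3 | 3 Y | 1 0 | 0 Start | X 0 | 0 X Y; Y -> 1 0 | 0 Start | X 0 | 0 X Y; X -> 1 0 | 0 Start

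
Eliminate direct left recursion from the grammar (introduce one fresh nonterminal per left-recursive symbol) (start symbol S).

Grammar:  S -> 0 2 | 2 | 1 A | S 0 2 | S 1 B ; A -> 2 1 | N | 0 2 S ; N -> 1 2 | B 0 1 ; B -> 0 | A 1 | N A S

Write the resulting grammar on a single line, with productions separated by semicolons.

S -> 0 2 S' | 2 S' | 1 A S'; A -> 2 1 | N | 0 2 S; N -> 1 2 | B 0 1; B -> 0 | A 1 | N A S; S' -> 0 2 S' | 1 B S' | ε

S is directly left-recursive.
For S: α = {0 2, 1 B}, β = {0 2, 2, 1 A}. Rewrite as S → β S' and S' → α S' | ε.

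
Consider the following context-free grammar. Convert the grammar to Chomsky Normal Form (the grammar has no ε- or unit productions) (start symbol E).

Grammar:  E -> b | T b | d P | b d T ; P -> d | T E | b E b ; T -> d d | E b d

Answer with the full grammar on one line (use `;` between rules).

E -> b | T X1 | X2 P | X1 Y1; P -> d | T E | X1 Y2; T -> X2 X2 | E Y3; X1 -> b; X2 -> d; Y1 -> X2 T; Y2 -> E X1; Y3 -> X1 X2

Introduce a nonterminal for each terminal appearing in a rule of length ≥ 2: X1 → b, X2 → d.
Binarize each right-hand side of length ≥ 3 by chaining fresh nonterminals (Y1, Y2, …): affected rules were E → X1 X2 T; P → X1 E X1; T → E X1 X2.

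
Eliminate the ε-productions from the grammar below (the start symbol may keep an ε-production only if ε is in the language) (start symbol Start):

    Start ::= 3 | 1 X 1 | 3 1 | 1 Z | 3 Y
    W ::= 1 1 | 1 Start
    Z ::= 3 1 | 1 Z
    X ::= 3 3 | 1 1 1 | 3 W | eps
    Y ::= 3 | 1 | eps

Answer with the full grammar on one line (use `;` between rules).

Start ::= 3 | 1 X 1 | 1 1 | 3 1 | 1 Z | 3 Y; W ::= 1 1 | 1 Start; Z ::= 3 1 | 1 Z; X ::= 3 3 | 1 1 1 | 3 W; Y ::= 3 | 1

The nullable symbols are {X, Y}.
ε ∉ L(G), so no ε-production is kept.
Add the nullable-subset variants: Start → 1 X 1 gives 1 X 1 | 1 1.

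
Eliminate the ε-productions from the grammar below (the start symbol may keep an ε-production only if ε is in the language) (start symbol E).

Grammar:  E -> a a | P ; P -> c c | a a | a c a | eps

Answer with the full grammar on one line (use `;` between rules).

Nullable nonterminals: {E, P}.
ε ∈ L(G) since E is nullable, so keep E → ε.

E -> a a | P | eps; P -> c c | a a | a c a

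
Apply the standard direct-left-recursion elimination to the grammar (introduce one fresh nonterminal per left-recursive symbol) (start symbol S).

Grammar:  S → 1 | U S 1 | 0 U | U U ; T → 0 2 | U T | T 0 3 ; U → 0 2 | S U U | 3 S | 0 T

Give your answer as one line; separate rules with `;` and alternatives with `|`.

Left recursion appears on T.
For T: α = {0 3}, β = {0 2, U T}. Rewrite as T → β T' and T' → α T' | ε.

S → 1 | U S 1 | 0 U | U U; T → 0 2 T' | U T T'; U → 0 2 | S U U | 3 S | 0 T; T' → 0 3 T' | epsilon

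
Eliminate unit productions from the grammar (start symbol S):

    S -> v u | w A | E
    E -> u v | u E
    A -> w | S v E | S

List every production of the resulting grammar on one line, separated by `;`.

S -> u v | u E | v u | w A; E -> u v | u E; A -> u v | u E | v u | w A | w | S v E

Unit pairs: A ⇒* {E, S}; S ⇒* {E}.
Replace each nonterminal's rules with the union of the non-unit rules of every nonterminal it unit-derives.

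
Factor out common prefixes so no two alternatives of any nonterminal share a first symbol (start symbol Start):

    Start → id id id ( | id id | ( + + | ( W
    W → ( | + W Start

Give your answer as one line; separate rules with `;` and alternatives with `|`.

Start → id id Start1 | ( Start2; W → ( | + W Start; Start1 → id ( | ε; Start2 → + + | W

Start has alternatives sharing prefix 'id id': factor to Start → id id Start1 with Start1 → id ( | ε.
Start has alternatives sharing prefix '(': factor to Start → ( Start2 with Start2 → + + | W.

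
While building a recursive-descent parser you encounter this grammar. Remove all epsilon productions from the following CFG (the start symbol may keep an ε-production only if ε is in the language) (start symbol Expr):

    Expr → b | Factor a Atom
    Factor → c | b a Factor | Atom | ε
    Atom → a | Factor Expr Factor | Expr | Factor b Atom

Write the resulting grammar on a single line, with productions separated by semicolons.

Nullable nonterminals: {Factor}.
ε ∉ L(G), so no ε-production is kept.
Add the nullable-subset variants: Expr → Factor a Atom gives Factor a Atom | a Atom. Factor → b a Factor gives b a Factor | b a. Atom → Factor Expr Factor gives Factor Expr Factor | Factor Expr | Expr Factor | Expr. Atom → Factor b Atom gives Factor b Atom | b Atom.

Expr → b | Factor a Atom | a Atom; Factor → c | b a Factor | b a | Atom; Atom → a | Factor Expr Factor | Factor Expr | Expr Factor | Expr | Factor b Atom | b Atom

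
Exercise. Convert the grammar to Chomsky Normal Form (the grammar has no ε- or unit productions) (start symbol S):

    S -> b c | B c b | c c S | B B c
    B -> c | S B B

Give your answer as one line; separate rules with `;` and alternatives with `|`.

S -> X1 X2 | B Y1 | X2 Y2 | B Y3; B -> c | S Y4; X1 -> b; X2 -> c; Y1 -> X2 X1; Y2 -> X2 S; Y3 -> B X2; Y4 -> B B

Introduce a nonterminal for each terminal appearing in a rule of length ≥ 2: X1 → b, X2 → c.
Binarize each right-hand side of length ≥ 3 by chaining fresh nonterminals (Y1, Y2, …): affected rules were S → B X2 X1; S → X2 X2 S; S → B B X2; B → S B B.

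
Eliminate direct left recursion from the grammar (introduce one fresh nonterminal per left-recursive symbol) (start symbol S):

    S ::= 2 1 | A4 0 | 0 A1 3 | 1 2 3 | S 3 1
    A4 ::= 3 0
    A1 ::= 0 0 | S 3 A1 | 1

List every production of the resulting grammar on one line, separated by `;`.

S ::= 2 1 S' | A4 0 S' | 0 A1 3 S' | 1 2 3 S'; A4 ::= 3 0; A1 ::= 0 0 | S 3 A1 | 1; S' ::= 3 1 S' | ε

S is directly left-recursive.
For S: α = {3 1}, β = {2 1, A4 0, 0 A1 3, 1 2 3}. Rewrite as S → β S' and S' → α S' | ε.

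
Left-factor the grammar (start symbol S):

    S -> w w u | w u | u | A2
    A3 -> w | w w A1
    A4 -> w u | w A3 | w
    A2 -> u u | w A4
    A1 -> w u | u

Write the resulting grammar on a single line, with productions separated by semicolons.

S has alternatives sharing prefix 'w': factor to S → w S' with S' → w u | u.
A3 has alternatives sharing prefix 'w': factor to A3 → w A3' with A3' → ε | w A1.
A4 has alternatives sharing prefix 'w': factor to A4 → w A4' with A4' → u | A3 | ε.

S -> u | A2 | w S'; A3 -> w A3'; A4 -> w A4'; A2 -> u u | w A4; A1 -> w u | u; S' -> w u | u; A3' -> ε | w A1; A4' -> u | A3 | ε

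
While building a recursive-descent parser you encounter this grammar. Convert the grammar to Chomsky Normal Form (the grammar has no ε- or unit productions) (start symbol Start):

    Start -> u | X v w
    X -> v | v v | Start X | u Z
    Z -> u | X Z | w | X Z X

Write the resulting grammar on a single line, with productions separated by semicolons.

Introduce a nonterminal for each terminal appearing in a rule of length ≥ 2: X1 → v, X2 → w, X3 → u.
Binarize each right-hand side of length ≥ 3 by chaining fresh nonterminals (Y1, Y2, …): affected rules were Start → X X1 X2; Z → X Z X.

Start -> u | X Y1; X -> v | X1 X1 | Start X | X3 Z; Z -> u | X Z | w | X Y2; X1 -> v; X2 -> w; X3 -> u; Y1 -> X1 X2; Y2 -> Z X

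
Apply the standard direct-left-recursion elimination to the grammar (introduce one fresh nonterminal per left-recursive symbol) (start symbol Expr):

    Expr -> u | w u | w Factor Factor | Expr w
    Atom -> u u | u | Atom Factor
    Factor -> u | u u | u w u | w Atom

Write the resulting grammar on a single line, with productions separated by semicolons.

Expr, Atom are directly left-recursive.
For Expr: α = {w}, β = {u, w u, w Factor Factor}. Rewrite as Expr → β Expr1 and Expr1 → α Expr1 | ε.
For Atom: α = {Factor}, β = {u u, u}. Rewrite as Atom → β Atom1 and Atom1 → α Atom1 | ε.

Expr -> u Expr1 | w u Expr1 | w Factor Factor Expr1; Atom -> u u Atom1 | u Atom1; Factor -> u | u u | u w u | w Atom; Expr1 -> w Expr1 | epsilon; Atom1 -> Factor Atom1 | epsilon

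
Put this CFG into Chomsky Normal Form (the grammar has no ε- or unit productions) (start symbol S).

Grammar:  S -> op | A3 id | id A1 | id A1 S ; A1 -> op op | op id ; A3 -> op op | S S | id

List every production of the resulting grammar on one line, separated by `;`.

Introduce a nonterminal for each terminal appearing in a rule of length ≥ 2: X1 → id, X2 → op.
Binarize each right-hand side of length ≥ 3 by chaining fresh nonterminals (Y1, Y2, …): affected rules were S → X1 A1 S.

S -> op | A3 X1 | X1 A1 | X1 Y1; A1 -> X2 X2 | X2 X1; A3 -> X2 X2 | S S | id; X1 -> id; X2 -> op; Y1 -> A1 S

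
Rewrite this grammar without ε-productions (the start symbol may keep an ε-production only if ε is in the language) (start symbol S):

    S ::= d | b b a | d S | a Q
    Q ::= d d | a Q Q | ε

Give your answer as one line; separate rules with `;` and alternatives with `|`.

S ::= d | b b a | d S | a Q | a; Q ::= d d | a Q Q | a Q | a

The nullable symbols are {Q}.
ε ∉ L(G), so no ε-production is kept.
For each production, add variants omitting each subset of nullable occurrences: S → a Q gives a Q | a. Q → a Q Q gives a Q Q | a Q | a.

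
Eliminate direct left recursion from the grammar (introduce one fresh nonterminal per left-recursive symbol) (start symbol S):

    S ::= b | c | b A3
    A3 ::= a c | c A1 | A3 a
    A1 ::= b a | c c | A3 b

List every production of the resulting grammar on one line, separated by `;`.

S ::= b | c | b A3; A3 ::= a c A3' | c A1 A3'; A1 ::= b a | c c | A3 b; A3' ::= a A3' | ε

Directly left-recursive nonterminal: A3.
For A3: α = {a}, β = {a c, c A1}. Rewrite as A3 → β A3' and A3' → α A3' | ε.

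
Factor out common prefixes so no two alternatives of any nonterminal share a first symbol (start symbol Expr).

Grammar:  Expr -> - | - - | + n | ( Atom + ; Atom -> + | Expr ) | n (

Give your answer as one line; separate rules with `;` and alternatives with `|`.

Expr -> + n | ( Atom + | - Expr1; Atom -> + | Expr ) | n (; Expr1 -> ε | -

Expr has alternatives sharing prefix '-': factor to Expr → - Expr1 with Expr1 → ε | -.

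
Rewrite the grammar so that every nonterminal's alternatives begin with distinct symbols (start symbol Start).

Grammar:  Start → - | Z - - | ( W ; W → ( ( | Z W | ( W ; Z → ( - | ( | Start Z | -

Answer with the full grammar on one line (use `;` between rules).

Start → - | Z - - | ( W; W → Z W | ( W1; Z → Start Z | - | ( Z1; W1 → ( | W; Z1 → - | ε

W has alternatives sharing prefix '(': factor to W → ( W1 with W1 → ( | W.
Z has alternatives sharing prefix '(': factor to Z → ( Z1 with Z1 → - | ε.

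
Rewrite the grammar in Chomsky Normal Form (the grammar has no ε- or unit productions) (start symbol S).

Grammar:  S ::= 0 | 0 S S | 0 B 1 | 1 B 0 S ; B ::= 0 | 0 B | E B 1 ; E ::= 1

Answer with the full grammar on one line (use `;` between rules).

S ::= 0 | X1 Y1 | X1 Y2 | X2 Y3; B ::= 0 | X1 B | E Y5; E ::= 1; X1 ::= 0; X2 ::= 1; Y1 ::= S S; Y2 ::= B X2; Y3 ::= B Y4; Y4 ::= X1 S; Y5 ::= B X2

Introduce a nonterminal for each terminal appearing in a rule of length ≥ 2: X1 → 0, X2 → 1.
Binarize each right-hand side of length ≥ 3 by chaining fresh nonterminals (Y1, Y2, …): affected rules were S → X1 S S; S → X1 B X2; S → X2 B X1 S; B → E B X2.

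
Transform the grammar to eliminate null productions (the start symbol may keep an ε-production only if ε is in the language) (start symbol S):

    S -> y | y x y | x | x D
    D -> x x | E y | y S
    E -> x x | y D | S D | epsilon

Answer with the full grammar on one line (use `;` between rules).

Nullable nonterminals: {E}.
ε ∉ L(G), so no ε-production is kept.
Add the nullable-subset variants: D → E y gives E y | y.

S -> y | y x y | x | x D; D -> x x | E y | y | y S; E -> x x | y D | S D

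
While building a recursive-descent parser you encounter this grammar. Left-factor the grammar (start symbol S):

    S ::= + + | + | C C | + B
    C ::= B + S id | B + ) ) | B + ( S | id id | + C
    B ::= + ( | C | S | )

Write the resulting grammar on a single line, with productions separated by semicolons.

S ::= C C | + S'; C ::= id id | + C | B + C'; B ::= + ( | C | S | ); S' ::= + | ε | B; C' ::= S id | ) ) | ( S

S has alternatives sharing prefix '+': factor to S → + S' with S' → + | ε | B.
C has alternatives sharing prefix 'B +': factor to C → B + C' with C' → S id | ) ) | ( S.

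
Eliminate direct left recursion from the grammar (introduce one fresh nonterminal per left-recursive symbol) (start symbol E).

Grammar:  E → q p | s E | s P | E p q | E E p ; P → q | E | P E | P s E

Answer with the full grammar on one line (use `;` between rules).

E, P are directly left-recursive.
For E: α = {p q, E p}, β = {q p, s E, s P}. Rewrite as E → β E' and E' → α E' | ε.
For P: α = {E, s E}, β = {q, E}. Rewrite as P → β P' and P' → α P' | ε.

E → q p E' | s E E' | s P E'; P → q P' | E P'; E' → p q E' | E p E' | ε; P' → E P' | s E P' | ε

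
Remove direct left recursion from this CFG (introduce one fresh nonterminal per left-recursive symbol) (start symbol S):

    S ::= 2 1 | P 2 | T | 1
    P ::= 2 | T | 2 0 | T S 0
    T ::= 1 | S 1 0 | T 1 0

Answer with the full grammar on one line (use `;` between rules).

S ::= 2 1 | P 2 | T | 1; P ::= 2 | T | 2 0 | T S 0; T ::= 1 T' | S 1 0 T'; T' ::= 1 0 T' | ε

T is directly left-recursive.
For T: α = {1 0}, β = {1, S 1 0}. Rewrite as T → β T' and T' → α T' | ε.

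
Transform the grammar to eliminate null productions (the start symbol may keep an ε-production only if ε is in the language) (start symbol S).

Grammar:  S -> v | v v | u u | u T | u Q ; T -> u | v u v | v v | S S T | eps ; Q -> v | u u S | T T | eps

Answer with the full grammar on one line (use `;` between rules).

Nullable nonterminals: {Q, T}.
ε ∉ L(G), so no ε-production is kept.
Add the nullable-subset variants: S → u T gives u T | u. T → S S T gives S S T | S S. Q → T T gives T T | T.

S -> v | v v | u u | u T | u | u Q; T -> u | v u v | v v | S S T | S S; Q -> v | u u S | T T | T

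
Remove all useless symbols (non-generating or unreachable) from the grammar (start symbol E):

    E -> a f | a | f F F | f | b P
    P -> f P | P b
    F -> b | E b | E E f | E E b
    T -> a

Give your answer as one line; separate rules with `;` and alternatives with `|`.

E -> a f | a | f F F | f; F -> b | E b | E E f | E E b

Generating nonterminals: {E, F, T}.
Reachable from E after that: {E, F}.
Removed useless symbols: {P, T} and every production mentioning them.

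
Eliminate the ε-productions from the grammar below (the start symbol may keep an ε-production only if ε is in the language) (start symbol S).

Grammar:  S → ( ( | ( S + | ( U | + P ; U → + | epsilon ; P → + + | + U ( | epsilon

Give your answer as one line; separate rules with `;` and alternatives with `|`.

The nullable symbols are {P, U}.
ε ∉ L(G), so no ε-production is kept.
For each production, add variants omitting each subset of nullable occurrences: S → ( U gives ( U | (. S → + P gives + P | +. P → + U ( gives + U ( | + (.

S → ( ( | ( S + | ( U | ( | + P | +; U → +; P → + + | + U ( | + (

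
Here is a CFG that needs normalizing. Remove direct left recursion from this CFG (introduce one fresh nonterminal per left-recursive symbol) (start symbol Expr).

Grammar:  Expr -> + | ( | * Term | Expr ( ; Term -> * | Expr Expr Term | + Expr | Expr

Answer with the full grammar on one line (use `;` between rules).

Expr -> + Expr1 | ( Expr1 | * Term Expr1; Term -> * | Expr Expr Term | + Expr | Expr; Expr1 -> ( Expr1 | ε

Expr is directly left-recursive.
For Expr: α = {(}, β = {+, (, * Term}. Rewrite as Expr → β Expr1 and Expr1 → α Expr1 | ε.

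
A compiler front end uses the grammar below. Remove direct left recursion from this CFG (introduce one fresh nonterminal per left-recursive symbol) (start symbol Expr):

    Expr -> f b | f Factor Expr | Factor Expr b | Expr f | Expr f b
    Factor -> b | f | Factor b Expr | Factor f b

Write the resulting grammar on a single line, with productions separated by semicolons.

Left recursion appears on Expr, Factor.
For Expr: α = {f, f b}, β = {f b, f Factor Expr, Factor Expr b}. Rewrite as Expr → β Expr1 and Expr1 → α Expr1 | ε.
For Factor: α = {b Expr, f b}, β = {b, f}. Rewrite as Factor → β Factor1 and Factor1 → α Factor1 | ε.

Expr -> f b Expr1 | f Factor Expr Expr1 | Factor Expr b Expr1; Factor -> b Factor1 | f Factor1; Expr1 -> f Expr1 | f b Expr1 | ε; Factor1 -> b Expr Factor1 | f b Factor1 | ε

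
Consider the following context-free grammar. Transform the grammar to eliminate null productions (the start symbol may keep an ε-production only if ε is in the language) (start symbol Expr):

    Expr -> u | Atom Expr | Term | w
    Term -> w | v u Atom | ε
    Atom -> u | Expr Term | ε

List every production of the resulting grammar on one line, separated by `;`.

The nullable symbols are {Atom, Expr, Term}.
ε ∈ L(G) since Expr is nullable, so keep Expr → ε.
For each production, add variants omitting each subset of nullable occurrences: Expr → Atom Expr gives Atom Expr | Atom. Term → v u Atom gives v u Atom | v u. Atom → Expr Term gives Expr Term | Expr | Term.

Expr -> u | Atom Expr | Atom | Term | w | ε; Term -> w | v u Atom | v u; Atom -> u | Expr Term | Expr | Term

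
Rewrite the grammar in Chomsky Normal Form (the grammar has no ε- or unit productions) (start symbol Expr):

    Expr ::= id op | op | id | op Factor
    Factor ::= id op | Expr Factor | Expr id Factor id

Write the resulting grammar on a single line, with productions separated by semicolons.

Expr ::= X1 X2 | op | id | X2 Factor; Factor ::= X1 X2 | Expr Factor | Expr Y1; X1 ::= id; X2 ::= op; Y1 ::= X1 Y2; Y2 ::= Factor X1

Introduce a nonterminal for each terminal appearing in a rule of length ≥ 2: X1 → id, X2 → op.
Binarize each right-hand side of length ≥ 3 by chaining fresh nonterminals (Y1, Y2, …): affected rules were Factor → Expr X1 Factor X1.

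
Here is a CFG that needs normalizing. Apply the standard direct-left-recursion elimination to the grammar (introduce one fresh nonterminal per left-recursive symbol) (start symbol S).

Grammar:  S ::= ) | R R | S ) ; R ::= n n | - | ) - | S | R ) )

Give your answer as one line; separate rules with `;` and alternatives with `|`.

S ::= ) S' | R R S'; R ::= n n R' | - R' | ) - R' | S R'; S' ::= ) S' | epsilon; R' ::= ) ) R' | epsilon

Left recursion appears on S, R.
For S: α = {)}, β = {), R R}. Rewrite as S → β S' and S' → α S' | ε.
For R: α = {) )}, β = {n n, -, ) -, S}. Rewrite as R → β R' and R' → α R' | ε.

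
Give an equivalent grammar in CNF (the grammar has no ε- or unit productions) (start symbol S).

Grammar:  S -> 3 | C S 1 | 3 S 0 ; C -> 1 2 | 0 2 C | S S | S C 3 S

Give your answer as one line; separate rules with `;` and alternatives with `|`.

S -> 3 | C Y1 | X2 Y2; C -> X1 X4 | X3 Y3 | S S | S Y4; X1 -> 1; X2 -> 3; X3 -> 0; X4 -> 2; Y1 -> S X1; Y2 -> S X3; Y3 -> X4 C; Y4 -> C Y5; Y5 -> X2 S

Introduce a nonterminal for each terminal appearing in a rule of length ≥ 2: X1 → 1, X2 → 3, X3 → 0, X4 → 2.
Binarize each right-hand side of length ≥ 3 by chaining fresh nonterminals (Y1, Y2, …): affected rules were S → C S X1; S → X2 S X3; C → X3 X4 C; C → S C X2 S.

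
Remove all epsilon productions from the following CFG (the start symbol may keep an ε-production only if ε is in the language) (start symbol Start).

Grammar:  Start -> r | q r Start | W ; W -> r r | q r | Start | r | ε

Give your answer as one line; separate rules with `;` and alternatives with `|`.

Nullable nonterminals: {Start, W}.
ε ∈ L(G) since Start is nullable, so keep Start → ε.
Add the nullable-subset variants: Start → q r Start gives q r Start | q r.

Start -> r | q r Start | q r | W | ε; W -> r r | q r | Start | r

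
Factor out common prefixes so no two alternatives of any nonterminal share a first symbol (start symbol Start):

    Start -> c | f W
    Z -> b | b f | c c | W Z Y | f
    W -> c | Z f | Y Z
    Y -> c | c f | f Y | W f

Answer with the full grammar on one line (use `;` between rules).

Start -> c | f W; Z -> c c | W Z Y | f | b Z1; W -> c | Z f | Y Z; Y -> f Y | W f | c Y1; Z1 -> epsilon | f; Y1 -> epsilon | f

Z has alternatives sharing prefix 'b': factor to Z → b Z1 with Z1 → ε | f.
Y has alternatives sharing prefix 'c': factor to Y → c Y1 with Y1 → ε | f.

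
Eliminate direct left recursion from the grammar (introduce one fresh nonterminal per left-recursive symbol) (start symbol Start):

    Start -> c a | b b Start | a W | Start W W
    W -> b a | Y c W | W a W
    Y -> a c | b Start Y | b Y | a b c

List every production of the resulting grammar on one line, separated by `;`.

Left recursion appears on Start, W.
For Start: α = {W W}, β = {c a, b b Start, a W}. Rewrite as Start → β Start1 and Start1 → α Start1 | ε.
For W: α = {a W}, β = {b a, Y c W}. Rewrite as W → β W1 and W1 → α W1 | ε.

Start -> c a Start1 | b b Start Start1 | a W Start1; W -> b a W1 | Y c W W1; Y -> a c | b Start Y | b Y | a b c; Start1 -> W W Start1 | ε; W1 -> a W W1 | ε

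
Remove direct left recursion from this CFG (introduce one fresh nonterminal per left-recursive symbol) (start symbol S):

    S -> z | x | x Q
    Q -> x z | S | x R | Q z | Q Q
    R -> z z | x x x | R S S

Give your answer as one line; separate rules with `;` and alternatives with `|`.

Q, R are directly left-recursive.
For Q: α = {z, Q}, β = {x z, S, x R}. Rewrite as Q → β Q' and Q' → α Q' | ε.
For R: α = {S S}, β = {z z, x x x}. Rewrite as R → β R' and R' → α R' | ε.

S -> z | x | x Q; Q -> x z Q' | S Q' | x R Q'; R -> z z R' | x x x R'; Q' -> z Q' | Q Q' | ε; R' -> S S R' | ε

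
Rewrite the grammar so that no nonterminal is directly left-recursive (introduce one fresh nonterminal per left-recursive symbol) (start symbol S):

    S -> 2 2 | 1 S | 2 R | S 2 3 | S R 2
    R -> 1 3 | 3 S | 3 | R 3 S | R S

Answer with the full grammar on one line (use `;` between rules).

S, R are directly left-recursive.
For S: α = {2 3, R 2}, β = {2 2, 1 S, 2 R}. Rewrite as S → β S' and S' → α S' | ε.
For R: α = {3 S, S}, β = {1 3, 3 S, 3}. Rewrite as R → β R' and R' → α R' | ε.

S -> 2 2 S' | 1 S S' | 2 R S'; R -> 1 3 R' | 3 S R' | 3 R'; S' -> 2 3 S' | R 2 S' | ε; R' -> 3 S R' | S R' | ε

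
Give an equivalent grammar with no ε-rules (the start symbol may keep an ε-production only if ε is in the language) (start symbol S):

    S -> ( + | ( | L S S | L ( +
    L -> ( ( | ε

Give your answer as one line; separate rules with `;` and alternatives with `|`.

S -> ( + | ( | L S S | S S | L ( +; L -> ( (

Nullable nonterminals: {L}.
ε ∉ L(G), so no ε-production is kept.
Add the nullable-subset variants: S → L S S gives L S S | S S.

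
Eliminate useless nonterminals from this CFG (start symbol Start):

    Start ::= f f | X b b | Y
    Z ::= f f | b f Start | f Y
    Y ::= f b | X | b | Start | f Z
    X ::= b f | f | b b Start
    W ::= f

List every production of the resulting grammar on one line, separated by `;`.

Start ::= f f | X b b | Y; Z ::= f f | b f Start | f Y; Y ::= f b | X | b | Start | f Z; X ::= b f | f | b b Start

Generating nonterminals: {Start, W, X, Y, Z}.
Reachable from Start after that: {Start, X, Y, Z}.
Removed useless symbols: {W} and every production mentioning them.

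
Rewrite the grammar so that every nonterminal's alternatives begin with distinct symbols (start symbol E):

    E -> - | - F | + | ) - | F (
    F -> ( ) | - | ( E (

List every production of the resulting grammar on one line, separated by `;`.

E has alternatives sharing prefix '-': factor to E → - E' with E' → ε | F.
F has alternatives sharing prefix '(': factor to F → ( F' with F' → ) | E (.

E -> + | ) - | F ( | - E'; F -> - | ( F'; E' -> ε | F; F' -> ) | E (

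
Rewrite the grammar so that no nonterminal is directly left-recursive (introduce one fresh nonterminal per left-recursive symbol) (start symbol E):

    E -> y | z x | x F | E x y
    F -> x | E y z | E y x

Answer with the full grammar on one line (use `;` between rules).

E -> y E' | z x E' | x F E'; F -> x | E y z | E y x; E' -> x y E' | ε

E is directly left-recursive.
For E: α = {x y}, β = {y, z x, x F}. Rewrite as E → β E' and E' → α E' | ε.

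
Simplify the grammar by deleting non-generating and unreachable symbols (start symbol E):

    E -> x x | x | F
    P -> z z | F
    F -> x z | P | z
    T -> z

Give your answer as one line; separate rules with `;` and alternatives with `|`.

Generating nonterminals: {E, F, P, T}.
Reachable from E after that: {E, F, P}.
Removed useless symbols: {T} and every production mentioning them.

E -> x x | x | F; P -> z z | F; F -> x z | P | z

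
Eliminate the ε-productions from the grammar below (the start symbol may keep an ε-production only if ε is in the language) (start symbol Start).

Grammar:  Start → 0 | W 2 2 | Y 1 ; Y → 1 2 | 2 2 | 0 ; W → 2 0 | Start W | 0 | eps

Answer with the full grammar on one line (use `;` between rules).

Nullable nonterminals: {W}.
ε ∉ L(G), so no ε-production is kept.
Expand every rule over subsets of its nullable positions: Start → W 2 2 gives W 2 2 | 2 2. W → Start W gives Start W | Start.

Start → 0 | W 2 2 | 2 2 | Y 1; Y → 1 2 | 2 2 | 0; W → 2 0 | Start W | Start | 0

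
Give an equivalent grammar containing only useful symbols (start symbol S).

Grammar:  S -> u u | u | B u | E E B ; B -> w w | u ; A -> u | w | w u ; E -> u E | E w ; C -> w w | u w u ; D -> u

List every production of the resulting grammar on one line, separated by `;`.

Generating nonterminals: {A, B, C, D, S}.
Reachable from S after that: {B, S}.
Removed useless symbols: {A, C, D, E} and every production mentioning them.

S -> u u | u | B u; B -> w w | u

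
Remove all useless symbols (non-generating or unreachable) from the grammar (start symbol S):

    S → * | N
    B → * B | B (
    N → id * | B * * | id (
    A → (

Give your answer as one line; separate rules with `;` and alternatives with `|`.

Generating nonterminals: {A, N, S}.
Reachable from S after that: {N, S}.
Removed useless symbols: {A, B} and every production mentioning them.

S → * | N; N → id * | id (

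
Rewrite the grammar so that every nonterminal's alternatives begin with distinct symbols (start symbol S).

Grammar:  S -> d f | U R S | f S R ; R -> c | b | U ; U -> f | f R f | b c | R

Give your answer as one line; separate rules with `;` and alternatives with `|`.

S -> d f | U R S | f S R; R -> c | b | U; U -> b c | R | f U'; U' -> ε | R f

U has alternatives sharing prefix 'f': factor to U → f U' with U' → ε | R f.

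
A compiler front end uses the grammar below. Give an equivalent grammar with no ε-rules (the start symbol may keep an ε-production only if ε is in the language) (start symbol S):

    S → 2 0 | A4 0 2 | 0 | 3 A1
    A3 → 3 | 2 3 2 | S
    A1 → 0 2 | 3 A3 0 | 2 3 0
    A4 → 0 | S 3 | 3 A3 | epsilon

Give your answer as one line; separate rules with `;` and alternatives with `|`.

The nullable symbols are {A4}.
ε ∉ L(G), so no ε-production is kept.
Add the nullable-subset variants: S → A4 0 2 gives A4 0 2 | 0 2.

S → 2 0 | A4 0 2 | 0 2 | 0 | 3 A1; A3 → 3 | 2 3 2 | S; A1 → 0 2 | 3 A3 0 | 2 3 0; A4 → 0 | S 3 | 3 A3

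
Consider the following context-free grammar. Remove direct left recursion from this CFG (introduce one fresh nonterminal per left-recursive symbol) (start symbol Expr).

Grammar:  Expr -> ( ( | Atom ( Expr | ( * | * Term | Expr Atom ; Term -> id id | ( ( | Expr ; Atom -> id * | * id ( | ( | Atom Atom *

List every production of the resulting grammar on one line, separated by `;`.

Directly left-recursive nonterminals: Expr, Atom.
For Expr: α = {Atom}, β = {( (, Atom ( Expr, ( *, * Term}. Rewrite as Expr → β Expr1 and Expr1 → α Expr1 | ε.
For Atom: α = {Atom *}, β = {id *, * id (, (}. Rewrite as Atom → β Atom1 and Atom1 → α Atom1 | ε.

Expr -> ( ( Expr1 | Atom ( Expr Expr1 | ( * Expr1 | * Term Expr1; Term -> id id | ( ( | Expr; Atom -> id * Atom1 | * id ( Atom1 | ( Atom1; Expr1 -> Atom Expr1 | ε; Atom1 -> Atom * Atom1 | ε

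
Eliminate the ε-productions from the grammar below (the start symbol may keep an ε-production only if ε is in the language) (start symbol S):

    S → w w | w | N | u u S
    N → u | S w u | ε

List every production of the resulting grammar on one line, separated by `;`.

Nullable nonterminals: {N, S}.
ε ∈ L(G) since S is nullable, so keep S → ε.
Expand every rule over subsets of its nullable positions: S → u u S gives u u S | u u. N → S w u gives S w u | w u.

S → w w | w | N | u u S | u u | ε; N → u | S w u | w u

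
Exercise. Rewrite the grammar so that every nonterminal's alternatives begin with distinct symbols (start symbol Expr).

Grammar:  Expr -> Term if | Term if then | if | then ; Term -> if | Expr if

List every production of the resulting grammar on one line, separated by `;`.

Expr has alternatives sharing prefix 'Term if': factor to Expr → Term if Expr1 with Expr1 → ε | then.

Expr -> if | then | Term if Expr1; Term -> if | Expr if; Expr1 -> ε | then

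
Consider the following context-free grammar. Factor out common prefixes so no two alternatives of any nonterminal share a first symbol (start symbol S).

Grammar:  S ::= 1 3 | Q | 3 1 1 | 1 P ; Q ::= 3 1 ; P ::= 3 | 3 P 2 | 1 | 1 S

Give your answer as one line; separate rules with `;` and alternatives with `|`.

S ::= Q | 3 1 1 | 1 S'; Q ::= 3 1; P ::= 3 P' | 1 P''; S' ::= 3 | P; P' ::= ε | P 2; P'' ::= ε | S

S has alternatives sharing prefix '1': factor to S → 1 S' with S' → 3 | P.
P has alternatives sharing prefix '3': factor to P → 3 P' with P' → ε | P 2.
P has alternatives sharing prefix '1': factor to P → 1 P'' with P'' → ε | S.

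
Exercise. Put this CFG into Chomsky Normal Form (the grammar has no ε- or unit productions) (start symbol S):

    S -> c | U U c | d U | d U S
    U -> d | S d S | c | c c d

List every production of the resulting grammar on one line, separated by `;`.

Introduce a nonterminal for each terminal appearing in a rule of length ≥ 2: X1 → c, X2 → d.
Binarize each right-hand side of length ≥ 3 by chaining fresh nonterminals (Y1, Y2, …): affected rules were S → U U X1; S → X2 U S; U → S X2 S; U → X1 X1 X2.

S -> c | U Y1 | X2 U | X2 Y2; U -> d | S Y3 | c | X1 Y4; X1 -> c; X2 -> d; Y1 -> U X1; Y2 -> U S; Y3 -> X2 S; Y4 -> X1 X2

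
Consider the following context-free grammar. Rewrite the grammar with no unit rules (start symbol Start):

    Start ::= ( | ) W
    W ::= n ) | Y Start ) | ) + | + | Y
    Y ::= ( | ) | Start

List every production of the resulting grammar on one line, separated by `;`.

Unit pairs: W ⇒* {Start, Y}; Y ⇒* {Start}.
Replace each nonterminal's rules with the union of the non-unit rules of every nonterminal it unit-derives.

Start ::= ( | ) W; W ::= ( | ) W | ) | n ) | Y Start ) | ) + | +; Y ::= ( | ) W | )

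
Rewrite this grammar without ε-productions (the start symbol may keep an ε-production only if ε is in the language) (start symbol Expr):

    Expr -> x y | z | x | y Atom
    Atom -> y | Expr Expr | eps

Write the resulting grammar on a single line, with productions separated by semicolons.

Expr -> x y | z | x | y Atom | y; Atom -> y | Expr Expr

The nullable symbols are {Atom}.
ε ∉ L(G), so no ε-production is kept.
Add the nullable-subset variants: Expr → y Atom gives y Atom | y.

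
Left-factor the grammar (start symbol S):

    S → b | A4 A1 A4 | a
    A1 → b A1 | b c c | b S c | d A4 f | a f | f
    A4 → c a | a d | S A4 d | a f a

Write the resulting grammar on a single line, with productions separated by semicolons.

S → b | A4 A1 A4 | a; A1 → d A4 f | a f | f | b A1'; A4 → c a | S A4 d | a A4'; A1' → A1 | c c | S c; A4' → d | f a

A1 has alternatives sharing prefix 'b': factor to A1 → b A1' with A1' → A1 | c c | S c.
A4 has alternatives sharing prefix 'a': factor to A4 → a A4' with A4' → d | f a.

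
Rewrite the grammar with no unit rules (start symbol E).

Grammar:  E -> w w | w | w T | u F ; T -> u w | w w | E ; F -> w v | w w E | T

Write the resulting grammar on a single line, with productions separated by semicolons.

Unit pairs: F ⇒* {E, T}; T ⇒* {E}.
Replace each nonterminal's rules with the union of the non-unit rules of every nonterminal it unit-derives.

E -> w w | w | w T | u F; T -> w w | w | w T | u F | u w; F -> w w | w | w T | u F | w v | w w E | u w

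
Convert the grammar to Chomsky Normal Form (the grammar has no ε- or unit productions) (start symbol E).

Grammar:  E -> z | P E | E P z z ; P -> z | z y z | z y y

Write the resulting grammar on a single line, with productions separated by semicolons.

E -> z | P E | E Y1; P -> z | X1 Y3 | X1 Y4; X1 -> z; X2 -> y; Y1 -> P Y2; Y2 -> X1 X1; Y3 -> X2 X1; Y4 -> X2 X2

Introduce a nonterminal for each terminal appearing in a rule of length ≥ 2: X1 → z, X2 → y.
Binarize each right-hand side of length ≥ 3 by chaining fresh nonterminals (Y1, Y2, …): affected rules were E → E P X1 X1; P → X1 X2 X1; P → X1 X2 X2.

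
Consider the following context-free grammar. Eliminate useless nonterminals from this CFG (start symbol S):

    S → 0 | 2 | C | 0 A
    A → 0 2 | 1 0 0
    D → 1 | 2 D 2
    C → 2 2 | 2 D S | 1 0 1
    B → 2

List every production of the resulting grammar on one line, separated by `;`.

S → 0 | 2 | C | 0 A; A → 0 2 | 1 0 0; D → 1 | 2 D 2; C → 2 2 | 2 D S | 1 0 1

Generating nonterminals: {A, B, C, D, S}.
Reachable from S after that: {A, C, D, S}.
Removed useless symbols: {B} and every production mentioning them.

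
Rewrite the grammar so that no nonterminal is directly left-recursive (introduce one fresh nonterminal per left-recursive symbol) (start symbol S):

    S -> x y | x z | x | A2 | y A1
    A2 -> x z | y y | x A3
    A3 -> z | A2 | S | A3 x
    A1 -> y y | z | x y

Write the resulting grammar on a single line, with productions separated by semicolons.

S -> x y | x z | x | A2 | y A1; A2 -> x z | y y | x A3; A3 -> z A3' | A2 A3' | S A3'; A1 -> y y | z | x y; A3' -> x A3' | epsilon

Directly left-recursive nonterminal: A3.
For A3: α = {x}, β = {z, A2, S}. Rewrite as A3 → β A3' and A3' → α A3' | ε.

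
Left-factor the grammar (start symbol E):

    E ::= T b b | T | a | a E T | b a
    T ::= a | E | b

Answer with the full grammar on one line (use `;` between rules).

E has alternatives sharing prefix 'T': factor to E → T E' with E' → b b | ε.
E has alternatives sharing prefix 'a': factor to E → a E'' with E'' → ε | E T.

E ::= b a | T E' | a E''; T ::= a | E | b; E' ::= b b | ε; E'' ::= ε | E T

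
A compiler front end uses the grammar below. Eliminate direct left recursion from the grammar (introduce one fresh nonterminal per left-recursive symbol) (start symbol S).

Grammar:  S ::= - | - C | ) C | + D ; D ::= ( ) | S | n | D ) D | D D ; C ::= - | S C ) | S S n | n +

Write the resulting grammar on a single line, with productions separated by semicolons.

D is directly left-recursive.
For D: α = {) D, D}, β = {( ), S, n}. Rewrite as D → β D' and D' → α D' | ε.

S ::= - | - C | ) C | + D; D ::= ( ) D' | S D' | n D'; C ::= - | S C ) | S S n | n +; D' ::= ) D D' | D D' | ε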